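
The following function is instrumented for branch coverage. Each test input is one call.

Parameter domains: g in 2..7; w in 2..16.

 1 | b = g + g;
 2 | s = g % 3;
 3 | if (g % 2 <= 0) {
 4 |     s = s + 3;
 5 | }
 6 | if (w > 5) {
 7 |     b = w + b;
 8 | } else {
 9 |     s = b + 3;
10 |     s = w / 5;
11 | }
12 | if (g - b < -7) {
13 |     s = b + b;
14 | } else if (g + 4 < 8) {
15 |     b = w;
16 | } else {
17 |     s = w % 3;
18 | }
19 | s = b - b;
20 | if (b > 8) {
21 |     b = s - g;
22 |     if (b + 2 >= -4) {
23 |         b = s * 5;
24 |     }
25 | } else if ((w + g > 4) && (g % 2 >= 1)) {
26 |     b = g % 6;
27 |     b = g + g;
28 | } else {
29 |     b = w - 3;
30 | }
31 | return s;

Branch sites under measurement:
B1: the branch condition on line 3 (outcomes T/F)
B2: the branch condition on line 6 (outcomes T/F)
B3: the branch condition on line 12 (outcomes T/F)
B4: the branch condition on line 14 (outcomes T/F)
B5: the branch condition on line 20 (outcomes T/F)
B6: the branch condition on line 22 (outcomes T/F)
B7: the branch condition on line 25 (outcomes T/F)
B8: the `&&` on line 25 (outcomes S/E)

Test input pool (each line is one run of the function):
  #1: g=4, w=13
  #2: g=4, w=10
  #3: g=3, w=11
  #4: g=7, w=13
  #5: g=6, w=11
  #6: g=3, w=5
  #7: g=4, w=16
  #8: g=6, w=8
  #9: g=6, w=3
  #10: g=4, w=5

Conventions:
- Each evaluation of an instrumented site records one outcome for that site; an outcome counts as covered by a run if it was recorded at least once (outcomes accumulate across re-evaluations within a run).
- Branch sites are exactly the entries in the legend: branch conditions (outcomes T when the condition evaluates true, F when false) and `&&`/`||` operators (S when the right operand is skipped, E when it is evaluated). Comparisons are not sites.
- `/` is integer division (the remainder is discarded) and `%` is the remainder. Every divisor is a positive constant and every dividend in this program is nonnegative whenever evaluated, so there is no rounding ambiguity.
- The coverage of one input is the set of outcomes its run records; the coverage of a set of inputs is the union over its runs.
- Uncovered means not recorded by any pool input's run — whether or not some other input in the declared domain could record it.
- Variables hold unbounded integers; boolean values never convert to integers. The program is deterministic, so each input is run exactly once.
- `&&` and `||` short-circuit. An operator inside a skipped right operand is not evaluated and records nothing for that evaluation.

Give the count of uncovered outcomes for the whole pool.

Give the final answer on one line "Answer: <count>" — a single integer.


#1 (g=4, w=13) -> covered: B1=T, B2=T, B3=T, B5=T, B6=T
#2 (g=4, w=10) -> covered: B1=T, B2=T, B3=T, B5=T, B6=T
#3 (g=3, w=11) -> covered: B1=F, B2=T, B3=T, B5=T, B6=T
#4 (g=7, w=13) -> covered: B1=F, B2=T, B3=T, B5=T, B6=F
#5 (g=6, w=11) -> covered: B1=T, B2=T, B3=T, B5=T, B6=T
#6 (g=3, w=5) -> covered: B1=F, B2=F, B3=F, B4=T, B5=F, B7=T, B8=E
#7 (g=4, w=16) -> covered: B1=T, B2=T, B3=T, B5=T, B6=T
#8 (g=6, w=8) -> covered: B1=T, B2=T, B3=T, B5=T, B6=T
#9 (g=6, w=3) -> covered: B1=T, B2=F, B3=F, B4=F, B5=T, B6=T
#10 (g=4, w=5) -> covered: B1=T, B2=F, B3=F, B4=F, B5=F, B7=F, B8=E
union over the pool: B1=T, B1=F, B2=T, B2=F, B3=T, B3=F, B4=T, B4=F, B5=T, B5=F, B6=T, B6=F, B7=T, B7=F, B8=E
uncovered (1 of 16): B8=S
Answer: 1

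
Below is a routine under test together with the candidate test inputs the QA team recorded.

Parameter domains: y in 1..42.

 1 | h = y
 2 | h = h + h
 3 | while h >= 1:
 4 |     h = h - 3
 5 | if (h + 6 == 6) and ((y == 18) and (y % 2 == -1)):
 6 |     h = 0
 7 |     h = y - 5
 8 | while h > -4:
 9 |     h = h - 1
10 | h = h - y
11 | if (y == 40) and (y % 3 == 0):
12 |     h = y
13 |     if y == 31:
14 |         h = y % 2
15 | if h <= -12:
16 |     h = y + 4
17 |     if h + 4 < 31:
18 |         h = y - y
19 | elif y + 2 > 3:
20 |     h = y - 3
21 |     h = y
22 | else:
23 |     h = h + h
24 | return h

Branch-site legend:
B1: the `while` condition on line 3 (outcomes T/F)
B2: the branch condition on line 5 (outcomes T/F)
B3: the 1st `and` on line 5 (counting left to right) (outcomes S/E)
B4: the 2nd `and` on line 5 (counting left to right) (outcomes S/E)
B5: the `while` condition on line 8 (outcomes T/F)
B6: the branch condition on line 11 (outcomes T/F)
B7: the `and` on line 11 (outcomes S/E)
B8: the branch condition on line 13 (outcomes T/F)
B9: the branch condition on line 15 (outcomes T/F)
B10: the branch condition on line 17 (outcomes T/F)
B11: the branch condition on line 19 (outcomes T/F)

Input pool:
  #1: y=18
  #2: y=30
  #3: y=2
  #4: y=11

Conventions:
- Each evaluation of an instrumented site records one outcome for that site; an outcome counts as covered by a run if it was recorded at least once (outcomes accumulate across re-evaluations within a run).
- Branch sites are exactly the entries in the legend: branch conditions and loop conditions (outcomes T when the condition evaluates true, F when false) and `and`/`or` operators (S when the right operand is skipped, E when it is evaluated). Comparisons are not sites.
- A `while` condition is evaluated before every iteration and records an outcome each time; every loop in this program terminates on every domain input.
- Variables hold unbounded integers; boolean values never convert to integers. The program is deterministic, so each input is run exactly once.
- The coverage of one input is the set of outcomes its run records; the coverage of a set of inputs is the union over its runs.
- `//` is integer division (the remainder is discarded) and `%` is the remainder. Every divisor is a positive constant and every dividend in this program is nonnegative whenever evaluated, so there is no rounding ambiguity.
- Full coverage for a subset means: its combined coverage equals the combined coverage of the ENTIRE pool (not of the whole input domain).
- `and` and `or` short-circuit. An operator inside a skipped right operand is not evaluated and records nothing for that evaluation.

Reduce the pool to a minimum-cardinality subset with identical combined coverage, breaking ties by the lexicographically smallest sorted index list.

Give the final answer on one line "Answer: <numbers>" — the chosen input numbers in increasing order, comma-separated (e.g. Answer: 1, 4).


#1 (y=18) -> B1->T, B1->T, B1->T, B1->T, B1->T, B1->T, B1->T, B1->T, B1->T, B1->T, B1->T, B1->T, B1->F, B3->E, ...; covered: B1=T, B1=F, B2=F, B3=E, B4=E, B5=T, B5=F, B6=F, B7=S, B9=T, B10=T
#2 (y=30) -> B1->T, B1->T, B1->T, B1->T, B1->T, B1->T, B1->T, B1->T, B1->T, B1->T, B1->T, B1->T, B1->T, B1->T, ...; covered: B1=T, B1=F, B2=F, B3=E, B4=S, B5=T, B5=F, B6=F, B7=S, B9=T, B10=F
#3 (y=2) -> B1->T, B1->T, B1->F, B3->S, B2->F, B5->T, B5->T, B5->F, B7->S, B6->F, B9->F, B11->T; covered: B1=T, B1=F, B2=F, B3=S, B5=T, B5=F, B6=F, B7=S, B9=F, B11=T
#4 (y=11) -> B1->T, B1->T, B1->T, B1->T, B1->T, B1->T, B1->T, B1->T, B1->F, B3->S, B2->F, B5->T, B5->T, B5->F, ...; covered: B1=T, B1=F, B2=F, B3=S, B5=T, B5=F, B6=F, B7=S, B9=T, B10=T
together the pool reaches 16 outcomes: B1=T, B1=F, B2=F, B3=S, B3=E, B4=S, B4=E, B5=T, B5=F, B6=F, B7=S, B9=T, B9=F, B10=T, B10=F, B11=T
size 1 is not enough: best union over all size-1 subsets is 11/16
size 2 is not enough: best union over all size-2 subsets is 14/16
inputs {1, 2, 3} (size 3) cover everything; no size-3 subset with a lexicographically smaller index list covers all 16
Answer: 1, 2, 3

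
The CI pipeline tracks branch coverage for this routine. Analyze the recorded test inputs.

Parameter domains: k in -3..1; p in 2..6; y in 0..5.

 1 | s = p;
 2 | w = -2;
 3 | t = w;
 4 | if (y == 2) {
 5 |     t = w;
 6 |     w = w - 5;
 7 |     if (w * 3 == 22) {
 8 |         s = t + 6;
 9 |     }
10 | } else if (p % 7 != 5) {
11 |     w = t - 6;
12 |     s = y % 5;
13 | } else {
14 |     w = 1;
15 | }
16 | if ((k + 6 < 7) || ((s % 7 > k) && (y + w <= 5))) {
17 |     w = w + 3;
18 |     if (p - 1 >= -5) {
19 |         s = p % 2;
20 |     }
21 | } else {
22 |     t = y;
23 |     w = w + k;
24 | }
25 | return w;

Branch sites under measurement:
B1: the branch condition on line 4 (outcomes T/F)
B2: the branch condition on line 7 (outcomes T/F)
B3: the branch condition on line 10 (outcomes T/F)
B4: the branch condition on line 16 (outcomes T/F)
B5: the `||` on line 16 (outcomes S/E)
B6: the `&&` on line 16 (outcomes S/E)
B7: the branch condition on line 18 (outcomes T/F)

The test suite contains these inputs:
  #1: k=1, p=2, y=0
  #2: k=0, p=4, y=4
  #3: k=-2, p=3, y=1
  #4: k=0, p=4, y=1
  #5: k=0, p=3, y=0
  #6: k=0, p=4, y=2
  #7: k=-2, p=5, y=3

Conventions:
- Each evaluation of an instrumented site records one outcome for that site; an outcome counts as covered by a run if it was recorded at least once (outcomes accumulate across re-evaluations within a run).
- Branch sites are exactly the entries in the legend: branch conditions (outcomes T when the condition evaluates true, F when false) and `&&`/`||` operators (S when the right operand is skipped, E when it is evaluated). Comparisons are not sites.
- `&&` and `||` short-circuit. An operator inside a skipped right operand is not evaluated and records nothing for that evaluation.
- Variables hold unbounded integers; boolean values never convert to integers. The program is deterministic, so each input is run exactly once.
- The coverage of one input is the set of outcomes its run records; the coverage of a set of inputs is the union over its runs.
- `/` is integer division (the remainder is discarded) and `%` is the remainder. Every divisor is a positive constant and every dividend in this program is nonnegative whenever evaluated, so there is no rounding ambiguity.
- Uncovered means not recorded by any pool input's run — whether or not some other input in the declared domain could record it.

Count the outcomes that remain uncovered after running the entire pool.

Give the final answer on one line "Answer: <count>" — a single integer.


input #1 (k=1, p=2, y=0): events B1->F, B3->T, B5->E, B6->S, B4->F; covers B1=F, B3=T, B4=F, B5=E, B6=S
input #2 (k=0, p=4, y=4): events B1->F, B3->T, B5->S, B4->T, B7->T; covers B1=F, B3=T, B4=T, B5=S, B7=T
input #3 (k=-2, p=3, y=1): events B1->F, B3->T, B5->S, B4->T, B7->T; covers B1=F, B3=T, B4=T, B5=S, B7=T
input #4 (k=0, p=4, y=1): events B1->F, B3->T, B5->S, B4->T, B7->T; covers B1=F, B3=T, B4=T, B5=S, B7=T
input #5 (k=0, p=3, y=0): events B1->F, B3->T, B5->S, B4->T, B7->T; covers B1=F, B3=T, B4=T, B5=S, B7=T
input #6 (k=0, p=4, y=2): events B1->T, B2->F, B5->S, B4->T, B7->T; covers B1=T, B2=F, B4=T, B5=S, B7=T
input #7 (k=-2, p=5, y=3): events B1->F, B3->F, B5->S, B4->T, B7->T; covers B1=F, B3=F, B4=T, B5=S, B7=T
union over the pool: B1=T, B1=F, B2=F, B3=T, B3=F, B4=T, B4=F, B5=S, B5=E, B6=S, B7=T
uncovered (3 of 14): B2=T, B6=E, B7=F
Answer: 3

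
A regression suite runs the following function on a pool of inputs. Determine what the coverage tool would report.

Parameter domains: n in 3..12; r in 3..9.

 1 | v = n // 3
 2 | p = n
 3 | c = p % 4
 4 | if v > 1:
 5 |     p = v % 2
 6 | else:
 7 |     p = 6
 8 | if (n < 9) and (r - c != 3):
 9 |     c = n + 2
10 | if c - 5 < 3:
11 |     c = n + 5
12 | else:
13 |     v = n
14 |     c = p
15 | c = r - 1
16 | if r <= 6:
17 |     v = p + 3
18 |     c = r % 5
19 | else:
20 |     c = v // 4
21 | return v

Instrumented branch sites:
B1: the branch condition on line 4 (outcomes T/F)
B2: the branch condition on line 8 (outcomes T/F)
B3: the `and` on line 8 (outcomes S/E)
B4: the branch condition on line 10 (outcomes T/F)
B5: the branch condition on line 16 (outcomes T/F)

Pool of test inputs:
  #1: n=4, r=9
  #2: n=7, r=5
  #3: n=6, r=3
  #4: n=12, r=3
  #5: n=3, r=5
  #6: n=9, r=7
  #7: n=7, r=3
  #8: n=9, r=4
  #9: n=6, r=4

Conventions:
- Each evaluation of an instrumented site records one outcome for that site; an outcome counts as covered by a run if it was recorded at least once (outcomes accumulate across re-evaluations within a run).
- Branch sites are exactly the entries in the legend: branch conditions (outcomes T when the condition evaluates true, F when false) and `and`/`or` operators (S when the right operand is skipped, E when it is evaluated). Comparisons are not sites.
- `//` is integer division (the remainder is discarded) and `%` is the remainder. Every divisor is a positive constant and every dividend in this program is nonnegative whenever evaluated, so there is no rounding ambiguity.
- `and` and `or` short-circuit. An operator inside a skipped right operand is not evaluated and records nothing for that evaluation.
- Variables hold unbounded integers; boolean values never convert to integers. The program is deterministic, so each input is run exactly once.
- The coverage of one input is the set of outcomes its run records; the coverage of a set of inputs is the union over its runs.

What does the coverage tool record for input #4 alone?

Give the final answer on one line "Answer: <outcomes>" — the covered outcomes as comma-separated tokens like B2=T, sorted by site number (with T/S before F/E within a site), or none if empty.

Event log for input #4 (n=12, r=3):
  B1->T, B3->S, B2->F, B4->T, B5->T
as a set, this run covers: B1=T, B2=F, B3=S, B4=T, B5=T

Answer: B1=T, B2=F, B3=S, B4=T, B5=T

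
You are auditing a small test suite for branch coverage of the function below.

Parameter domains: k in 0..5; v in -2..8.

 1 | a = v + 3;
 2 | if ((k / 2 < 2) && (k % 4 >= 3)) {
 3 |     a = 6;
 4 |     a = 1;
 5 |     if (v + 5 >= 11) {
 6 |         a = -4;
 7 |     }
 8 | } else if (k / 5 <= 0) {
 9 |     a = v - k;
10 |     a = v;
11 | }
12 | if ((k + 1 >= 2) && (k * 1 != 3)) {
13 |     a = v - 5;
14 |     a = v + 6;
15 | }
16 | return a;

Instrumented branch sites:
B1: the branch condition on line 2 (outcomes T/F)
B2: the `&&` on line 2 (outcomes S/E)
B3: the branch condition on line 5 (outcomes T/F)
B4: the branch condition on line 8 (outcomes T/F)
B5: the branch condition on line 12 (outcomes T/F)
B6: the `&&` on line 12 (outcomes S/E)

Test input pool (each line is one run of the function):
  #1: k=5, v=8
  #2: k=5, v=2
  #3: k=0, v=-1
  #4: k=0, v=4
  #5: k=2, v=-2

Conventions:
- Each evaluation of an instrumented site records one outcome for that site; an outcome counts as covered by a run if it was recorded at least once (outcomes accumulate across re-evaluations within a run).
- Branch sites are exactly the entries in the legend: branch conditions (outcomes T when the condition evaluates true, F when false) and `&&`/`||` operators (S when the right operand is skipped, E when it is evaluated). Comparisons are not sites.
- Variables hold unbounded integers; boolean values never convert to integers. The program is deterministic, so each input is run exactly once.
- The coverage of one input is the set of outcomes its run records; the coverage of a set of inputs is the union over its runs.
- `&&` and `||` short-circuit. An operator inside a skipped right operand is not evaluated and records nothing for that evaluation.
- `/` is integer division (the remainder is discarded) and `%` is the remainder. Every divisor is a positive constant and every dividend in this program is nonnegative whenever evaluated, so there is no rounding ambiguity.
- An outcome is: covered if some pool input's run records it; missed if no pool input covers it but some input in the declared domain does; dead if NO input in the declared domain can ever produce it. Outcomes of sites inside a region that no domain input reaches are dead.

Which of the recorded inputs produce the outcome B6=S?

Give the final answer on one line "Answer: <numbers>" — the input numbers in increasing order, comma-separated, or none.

input #1 (k=5, v=8): misses B6=S
input #2 (k=5, v=2): misses B6=S
input #3 (k=0, v=-1): covers B6=S
input #4 (k=0, v=4): covers B6=S
input #5 (k=2, v=-2): misses B6=S

Answer: 3, 4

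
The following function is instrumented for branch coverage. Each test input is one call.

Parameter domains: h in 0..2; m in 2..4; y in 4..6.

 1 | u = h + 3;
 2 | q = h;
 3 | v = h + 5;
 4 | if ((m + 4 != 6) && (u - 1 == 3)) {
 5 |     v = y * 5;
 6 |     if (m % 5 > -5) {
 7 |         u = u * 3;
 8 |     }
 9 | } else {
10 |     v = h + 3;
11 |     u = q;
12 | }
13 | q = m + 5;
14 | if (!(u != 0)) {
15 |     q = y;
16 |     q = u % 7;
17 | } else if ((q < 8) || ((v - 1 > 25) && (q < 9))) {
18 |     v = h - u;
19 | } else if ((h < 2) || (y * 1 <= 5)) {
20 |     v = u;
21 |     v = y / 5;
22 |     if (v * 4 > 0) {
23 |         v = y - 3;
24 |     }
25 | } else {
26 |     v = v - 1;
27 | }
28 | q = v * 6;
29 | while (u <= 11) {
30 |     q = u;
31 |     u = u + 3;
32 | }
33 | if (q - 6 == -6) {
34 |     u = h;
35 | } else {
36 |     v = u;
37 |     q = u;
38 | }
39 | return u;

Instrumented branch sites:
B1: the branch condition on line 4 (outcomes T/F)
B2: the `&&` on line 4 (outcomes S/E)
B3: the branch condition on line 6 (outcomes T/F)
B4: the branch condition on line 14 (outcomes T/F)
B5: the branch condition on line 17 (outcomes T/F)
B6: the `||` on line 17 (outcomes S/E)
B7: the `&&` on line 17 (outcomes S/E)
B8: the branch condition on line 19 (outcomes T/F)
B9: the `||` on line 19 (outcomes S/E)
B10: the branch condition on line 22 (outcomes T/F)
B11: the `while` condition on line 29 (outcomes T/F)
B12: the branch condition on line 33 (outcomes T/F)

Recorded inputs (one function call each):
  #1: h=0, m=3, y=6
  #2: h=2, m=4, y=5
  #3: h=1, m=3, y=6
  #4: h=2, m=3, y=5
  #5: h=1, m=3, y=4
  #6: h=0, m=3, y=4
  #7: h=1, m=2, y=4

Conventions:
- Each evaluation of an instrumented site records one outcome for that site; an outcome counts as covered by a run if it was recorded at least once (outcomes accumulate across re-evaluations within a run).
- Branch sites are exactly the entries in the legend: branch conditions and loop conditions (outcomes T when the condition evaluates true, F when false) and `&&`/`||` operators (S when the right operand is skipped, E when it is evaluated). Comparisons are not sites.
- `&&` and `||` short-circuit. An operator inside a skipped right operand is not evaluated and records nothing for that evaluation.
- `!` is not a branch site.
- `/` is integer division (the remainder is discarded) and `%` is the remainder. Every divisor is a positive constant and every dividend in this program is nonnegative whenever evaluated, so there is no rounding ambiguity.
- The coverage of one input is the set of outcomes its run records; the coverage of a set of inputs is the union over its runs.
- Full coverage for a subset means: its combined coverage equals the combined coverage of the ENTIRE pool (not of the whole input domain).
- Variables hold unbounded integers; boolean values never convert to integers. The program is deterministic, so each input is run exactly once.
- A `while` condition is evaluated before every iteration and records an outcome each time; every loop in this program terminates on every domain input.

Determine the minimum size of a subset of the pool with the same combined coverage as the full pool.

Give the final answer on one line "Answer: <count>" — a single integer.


run #1 (h=0, m=3, y=6) runs B2->E, B1->F, B4->T, B11->T, B11->T, B11->T, B11->T, B11->F, B12->F; records B1=F, B2=E, B4=T, B11=T, B11=F, B12=F
run #2 (h=2, m=4, y=5) runs B2->E, B1->F, B4->F, B6->E, B7->S, B5->F, B9->E, B8->T, B10->T, B11->T, B11->T, B11->T, B11->T, B11->F, ...; records B1=F, B2=E, B4=F, B5=F, B6=E, B7=S, B8=T, B9=E, B10=T, B11=T, B11=F, B12=F
run #3 (h=1, m=3, y=6) runs B2->E, B1->T, B3->T, B4->F, B6->E, B7->E, B5->T, B11->F, B12->F; records B1=T, B2=E, B3=T, B4=F, B5=T, B6=E, B7=E, B11=F, B12=F
run #4 (h=2, m=3, y=5) runs B2->E, B1->F, B4->F, B6->E, B7->S, B5->F, B9->E, B8->T, B10->T, B11->T, B11->T, B11->T, B11->T, B11->F, ...; records B1=F, B2=E, B4=F, B5=F, B6=E, B7=S, B8=T, B9=E, B10=T, B11=T, B11=F, B12=F
run #5 (h=1, m=3, y=4) runs B2->E, B1->T, B3->T, B4->F, B6->E, B7->S, B5->F, B9->S, B8->T, B10->F, B11->F, B12->T; records B1=T, B2=E, B3=T, B4=F, B5=F, B6=E, B7=S, B8=T, B9=S, B10=F, B11=F, B12=T
run #6 (h=0, m=3, y=4) runs B2->E, B1->F, B4->T, B11->T, B11->T, B11->T, B11->T, B11->F, B12->F; records B1=F, B2=E, B4=T, B11=T, B11=F, B12=F
run #7 (h=1, m=2, y=4) runs B2->S, B1->F, B4->F, B6->S, B5->T, B11->T, B11->T, B11->T, B11->T, B11->F, B12->F; records B1=F, B2=S, B4=F, B5=T, B6=S, B11=T, B11=F, B12=F
pool-wide coverage (22 outcomes): B1=T, B1=F, B2=S, B2=E, B3=T, B4=T, B4=F, B5=T, B5=F, B6=S, B6=E, B7=S, B7=E, B8=T, B9=S, B9=E, B10=T, B10=F, B11=T, B11=F, B12=T, B12=F
every size-1 subset falls short of the 22 outcomes (best: 12/22)
every size-2 subset falls short of the 22 outcomes (best: 18/22)
every size-3 subset falls short of the 22 outcomes (best: 20/22)
every size-4 subset falls short of the 22 outcomes (best: 21/22)
at size 5, {1, 2, 3, 5, 7} reaches all 22 outcomes; every lexicographically earlier size-5 subset fails
Answer: 5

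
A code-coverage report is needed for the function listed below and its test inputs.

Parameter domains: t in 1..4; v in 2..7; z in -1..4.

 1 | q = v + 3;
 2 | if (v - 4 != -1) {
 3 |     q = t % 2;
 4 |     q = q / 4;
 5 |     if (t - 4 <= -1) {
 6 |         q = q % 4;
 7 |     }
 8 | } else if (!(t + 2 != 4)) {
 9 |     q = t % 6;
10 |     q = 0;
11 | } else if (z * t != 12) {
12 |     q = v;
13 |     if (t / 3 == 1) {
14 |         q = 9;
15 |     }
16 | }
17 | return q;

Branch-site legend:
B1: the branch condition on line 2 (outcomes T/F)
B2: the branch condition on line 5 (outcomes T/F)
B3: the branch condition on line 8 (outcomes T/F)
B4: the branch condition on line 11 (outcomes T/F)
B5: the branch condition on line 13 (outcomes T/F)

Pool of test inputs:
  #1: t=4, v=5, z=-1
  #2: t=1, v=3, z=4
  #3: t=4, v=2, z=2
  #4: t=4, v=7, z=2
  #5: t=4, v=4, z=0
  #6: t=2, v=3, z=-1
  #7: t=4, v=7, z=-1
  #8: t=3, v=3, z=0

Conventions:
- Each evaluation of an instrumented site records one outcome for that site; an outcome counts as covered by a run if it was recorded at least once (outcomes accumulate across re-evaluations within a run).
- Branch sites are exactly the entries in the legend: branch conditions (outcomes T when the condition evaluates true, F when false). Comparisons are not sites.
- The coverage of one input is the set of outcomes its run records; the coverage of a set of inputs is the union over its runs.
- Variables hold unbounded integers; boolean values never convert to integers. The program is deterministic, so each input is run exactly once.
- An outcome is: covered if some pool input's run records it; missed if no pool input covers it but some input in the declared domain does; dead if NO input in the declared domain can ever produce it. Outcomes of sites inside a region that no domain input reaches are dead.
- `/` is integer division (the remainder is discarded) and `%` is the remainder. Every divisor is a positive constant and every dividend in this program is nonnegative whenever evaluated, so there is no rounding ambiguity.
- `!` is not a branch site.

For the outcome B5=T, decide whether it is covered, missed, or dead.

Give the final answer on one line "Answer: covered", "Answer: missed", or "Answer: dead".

B5=T is recorded by pool input(s) 8 -> covered

Answer: covered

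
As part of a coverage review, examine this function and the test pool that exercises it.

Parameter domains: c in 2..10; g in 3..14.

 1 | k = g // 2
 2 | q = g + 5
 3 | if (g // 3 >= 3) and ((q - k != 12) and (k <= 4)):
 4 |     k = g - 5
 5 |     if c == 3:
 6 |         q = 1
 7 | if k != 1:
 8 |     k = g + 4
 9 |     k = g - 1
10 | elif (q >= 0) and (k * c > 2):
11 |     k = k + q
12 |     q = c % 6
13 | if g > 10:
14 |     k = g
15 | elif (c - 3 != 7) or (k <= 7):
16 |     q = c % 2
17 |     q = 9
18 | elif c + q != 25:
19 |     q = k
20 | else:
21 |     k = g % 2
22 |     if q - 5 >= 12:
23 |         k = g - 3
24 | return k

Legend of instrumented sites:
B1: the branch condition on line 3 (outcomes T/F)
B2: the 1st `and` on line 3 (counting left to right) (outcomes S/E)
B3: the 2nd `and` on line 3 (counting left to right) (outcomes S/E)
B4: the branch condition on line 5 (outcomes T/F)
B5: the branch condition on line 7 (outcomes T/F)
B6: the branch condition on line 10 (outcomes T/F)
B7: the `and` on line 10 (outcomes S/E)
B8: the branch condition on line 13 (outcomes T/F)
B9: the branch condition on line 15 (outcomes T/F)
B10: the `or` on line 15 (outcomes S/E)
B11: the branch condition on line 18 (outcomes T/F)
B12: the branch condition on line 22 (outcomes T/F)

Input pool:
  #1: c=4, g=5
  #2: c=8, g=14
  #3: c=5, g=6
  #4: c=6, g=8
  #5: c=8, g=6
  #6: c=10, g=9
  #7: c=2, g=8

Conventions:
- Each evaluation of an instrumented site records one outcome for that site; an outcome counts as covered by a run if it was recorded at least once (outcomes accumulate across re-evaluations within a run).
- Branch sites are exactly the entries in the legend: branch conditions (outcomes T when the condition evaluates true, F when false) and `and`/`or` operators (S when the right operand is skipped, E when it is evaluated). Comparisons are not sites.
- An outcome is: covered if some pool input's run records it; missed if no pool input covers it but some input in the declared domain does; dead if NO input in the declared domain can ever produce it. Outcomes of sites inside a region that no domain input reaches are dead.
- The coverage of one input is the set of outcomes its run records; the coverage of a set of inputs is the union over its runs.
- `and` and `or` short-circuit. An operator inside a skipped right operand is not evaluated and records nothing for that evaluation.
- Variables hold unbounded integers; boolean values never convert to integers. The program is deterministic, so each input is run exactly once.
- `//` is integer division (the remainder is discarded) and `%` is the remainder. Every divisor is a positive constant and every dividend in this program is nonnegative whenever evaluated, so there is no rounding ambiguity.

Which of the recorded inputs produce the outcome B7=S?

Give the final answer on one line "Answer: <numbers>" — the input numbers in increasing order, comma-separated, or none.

input #1 (c=4, g=5): does not record B7=S
input #2 (c=8, g=14): does not record B7=S
input #3 (c=5, g=6): does not record B7=S
input #4 (c=6, g=8): does not record B7=S
input #5 (c=8, g=6): does not record B7=S
input #6 (c=10, g=9): does not record B7=S
input #7 (c=2, g=8): does not record B7=S

Answer: none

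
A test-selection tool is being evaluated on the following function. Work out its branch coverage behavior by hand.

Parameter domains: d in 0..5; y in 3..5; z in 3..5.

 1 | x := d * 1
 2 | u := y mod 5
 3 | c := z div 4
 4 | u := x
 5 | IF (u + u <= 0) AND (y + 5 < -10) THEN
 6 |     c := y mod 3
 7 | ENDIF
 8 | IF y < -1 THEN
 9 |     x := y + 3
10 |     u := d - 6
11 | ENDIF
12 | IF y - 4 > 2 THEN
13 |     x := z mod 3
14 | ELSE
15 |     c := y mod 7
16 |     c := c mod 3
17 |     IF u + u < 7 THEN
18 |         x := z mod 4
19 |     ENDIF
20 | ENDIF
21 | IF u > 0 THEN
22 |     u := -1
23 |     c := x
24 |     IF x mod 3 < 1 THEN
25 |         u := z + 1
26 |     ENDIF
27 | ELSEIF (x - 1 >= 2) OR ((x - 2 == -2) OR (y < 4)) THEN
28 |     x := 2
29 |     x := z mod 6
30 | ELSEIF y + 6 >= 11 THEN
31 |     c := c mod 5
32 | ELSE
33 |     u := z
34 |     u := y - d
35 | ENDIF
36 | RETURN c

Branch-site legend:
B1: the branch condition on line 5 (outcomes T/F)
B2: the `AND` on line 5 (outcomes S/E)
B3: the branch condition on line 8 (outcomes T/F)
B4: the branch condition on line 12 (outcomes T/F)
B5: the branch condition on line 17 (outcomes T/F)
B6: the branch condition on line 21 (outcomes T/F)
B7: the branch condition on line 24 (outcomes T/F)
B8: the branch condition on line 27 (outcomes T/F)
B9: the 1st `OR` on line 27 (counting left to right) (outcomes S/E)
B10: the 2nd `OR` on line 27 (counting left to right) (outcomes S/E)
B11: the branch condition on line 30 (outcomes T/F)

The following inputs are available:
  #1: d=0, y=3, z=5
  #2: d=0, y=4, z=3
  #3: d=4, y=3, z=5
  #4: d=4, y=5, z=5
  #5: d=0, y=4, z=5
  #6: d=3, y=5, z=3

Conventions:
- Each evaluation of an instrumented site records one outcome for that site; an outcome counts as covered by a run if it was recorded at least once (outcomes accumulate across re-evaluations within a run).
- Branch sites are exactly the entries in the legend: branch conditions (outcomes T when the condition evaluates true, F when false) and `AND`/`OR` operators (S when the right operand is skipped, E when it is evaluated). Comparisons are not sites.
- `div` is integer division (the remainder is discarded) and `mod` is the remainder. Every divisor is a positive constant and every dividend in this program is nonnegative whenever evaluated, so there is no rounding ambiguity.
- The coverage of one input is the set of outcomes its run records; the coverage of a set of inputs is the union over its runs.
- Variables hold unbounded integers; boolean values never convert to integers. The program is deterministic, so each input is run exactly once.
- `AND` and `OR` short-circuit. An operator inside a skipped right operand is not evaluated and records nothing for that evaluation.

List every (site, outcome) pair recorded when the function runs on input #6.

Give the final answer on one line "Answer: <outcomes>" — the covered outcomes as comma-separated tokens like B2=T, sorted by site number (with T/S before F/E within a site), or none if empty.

Tracing the run of input #6 (d=3, y=5, z=3):
  B2->S, B1->F, B3->F, B4->F, B5->T, B6->T, B7->T
distinct outcomes covered: B1=F, B2=S, B3=F, B4=F, B5=T, B6=T, B7=T

Answer: B1=F, B2=S, B3=F, B4=F, B5=T, B6=T, B7=T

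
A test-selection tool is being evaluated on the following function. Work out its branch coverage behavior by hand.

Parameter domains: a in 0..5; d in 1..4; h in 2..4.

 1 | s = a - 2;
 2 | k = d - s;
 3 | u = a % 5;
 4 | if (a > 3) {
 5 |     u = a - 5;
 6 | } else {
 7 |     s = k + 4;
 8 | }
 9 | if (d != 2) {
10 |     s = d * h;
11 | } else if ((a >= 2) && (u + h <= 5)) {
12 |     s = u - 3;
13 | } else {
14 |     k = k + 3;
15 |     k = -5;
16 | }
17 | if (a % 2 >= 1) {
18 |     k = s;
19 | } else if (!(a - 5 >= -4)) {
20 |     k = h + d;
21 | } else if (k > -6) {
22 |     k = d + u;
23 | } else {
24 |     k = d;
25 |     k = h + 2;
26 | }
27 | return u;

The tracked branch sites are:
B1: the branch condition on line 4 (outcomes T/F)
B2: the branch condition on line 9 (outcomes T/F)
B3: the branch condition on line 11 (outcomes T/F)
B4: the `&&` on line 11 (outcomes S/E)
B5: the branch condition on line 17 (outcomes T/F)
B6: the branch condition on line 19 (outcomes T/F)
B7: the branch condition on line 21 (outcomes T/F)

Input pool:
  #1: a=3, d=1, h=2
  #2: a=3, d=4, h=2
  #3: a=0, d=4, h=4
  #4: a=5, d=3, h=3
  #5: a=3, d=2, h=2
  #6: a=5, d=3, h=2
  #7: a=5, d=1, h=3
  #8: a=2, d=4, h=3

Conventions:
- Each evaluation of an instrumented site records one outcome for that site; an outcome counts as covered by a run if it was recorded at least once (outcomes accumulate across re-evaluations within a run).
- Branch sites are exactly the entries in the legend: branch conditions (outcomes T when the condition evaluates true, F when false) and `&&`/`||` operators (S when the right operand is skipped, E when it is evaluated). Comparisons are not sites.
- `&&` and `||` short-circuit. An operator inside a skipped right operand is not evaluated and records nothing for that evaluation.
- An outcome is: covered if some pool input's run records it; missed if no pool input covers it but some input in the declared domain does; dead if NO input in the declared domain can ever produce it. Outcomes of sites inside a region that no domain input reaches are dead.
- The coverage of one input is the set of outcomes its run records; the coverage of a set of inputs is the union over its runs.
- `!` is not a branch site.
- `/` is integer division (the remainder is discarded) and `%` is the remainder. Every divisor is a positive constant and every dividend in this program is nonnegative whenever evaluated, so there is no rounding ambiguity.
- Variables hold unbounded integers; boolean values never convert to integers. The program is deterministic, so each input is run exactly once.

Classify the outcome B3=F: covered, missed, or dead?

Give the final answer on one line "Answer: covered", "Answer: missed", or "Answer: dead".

no pool input records B3=F
but domain input (a=0, d=2, h=2) does record it -> reachable, so missed

Answer: missed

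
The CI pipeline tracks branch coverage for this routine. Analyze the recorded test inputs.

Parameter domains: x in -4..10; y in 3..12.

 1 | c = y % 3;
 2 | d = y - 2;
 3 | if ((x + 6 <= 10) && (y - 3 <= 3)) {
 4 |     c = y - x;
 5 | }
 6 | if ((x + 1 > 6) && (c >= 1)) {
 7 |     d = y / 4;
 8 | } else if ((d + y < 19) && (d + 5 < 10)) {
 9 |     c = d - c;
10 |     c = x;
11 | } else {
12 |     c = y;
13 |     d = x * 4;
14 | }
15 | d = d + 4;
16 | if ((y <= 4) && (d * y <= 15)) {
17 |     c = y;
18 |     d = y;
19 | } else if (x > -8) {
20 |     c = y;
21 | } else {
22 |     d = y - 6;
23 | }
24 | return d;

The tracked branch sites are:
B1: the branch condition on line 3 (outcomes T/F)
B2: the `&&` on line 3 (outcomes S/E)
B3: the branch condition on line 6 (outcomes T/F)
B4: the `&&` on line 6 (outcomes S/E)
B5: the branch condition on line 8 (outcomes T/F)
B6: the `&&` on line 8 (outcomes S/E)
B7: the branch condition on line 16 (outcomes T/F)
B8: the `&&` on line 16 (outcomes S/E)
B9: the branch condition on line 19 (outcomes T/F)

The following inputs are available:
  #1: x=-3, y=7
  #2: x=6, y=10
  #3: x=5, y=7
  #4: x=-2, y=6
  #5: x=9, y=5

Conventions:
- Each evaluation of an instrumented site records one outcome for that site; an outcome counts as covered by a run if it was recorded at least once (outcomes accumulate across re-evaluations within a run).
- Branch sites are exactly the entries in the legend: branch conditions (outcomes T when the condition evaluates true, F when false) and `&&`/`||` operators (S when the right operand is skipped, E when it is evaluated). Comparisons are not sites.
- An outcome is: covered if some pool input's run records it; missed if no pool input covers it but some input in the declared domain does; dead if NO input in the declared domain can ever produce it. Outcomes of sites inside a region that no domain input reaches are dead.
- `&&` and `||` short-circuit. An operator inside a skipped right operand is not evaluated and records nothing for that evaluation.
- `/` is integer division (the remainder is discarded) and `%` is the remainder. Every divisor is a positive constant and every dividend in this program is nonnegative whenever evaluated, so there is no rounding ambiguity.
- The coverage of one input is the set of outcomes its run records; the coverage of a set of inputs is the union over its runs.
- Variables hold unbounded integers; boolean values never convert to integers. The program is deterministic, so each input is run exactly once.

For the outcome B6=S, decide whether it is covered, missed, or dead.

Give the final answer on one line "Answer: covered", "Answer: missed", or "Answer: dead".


no pool input records B6=S
but domain input (x=-4, y=11) does record it -> reachable, so missed
Answer: missed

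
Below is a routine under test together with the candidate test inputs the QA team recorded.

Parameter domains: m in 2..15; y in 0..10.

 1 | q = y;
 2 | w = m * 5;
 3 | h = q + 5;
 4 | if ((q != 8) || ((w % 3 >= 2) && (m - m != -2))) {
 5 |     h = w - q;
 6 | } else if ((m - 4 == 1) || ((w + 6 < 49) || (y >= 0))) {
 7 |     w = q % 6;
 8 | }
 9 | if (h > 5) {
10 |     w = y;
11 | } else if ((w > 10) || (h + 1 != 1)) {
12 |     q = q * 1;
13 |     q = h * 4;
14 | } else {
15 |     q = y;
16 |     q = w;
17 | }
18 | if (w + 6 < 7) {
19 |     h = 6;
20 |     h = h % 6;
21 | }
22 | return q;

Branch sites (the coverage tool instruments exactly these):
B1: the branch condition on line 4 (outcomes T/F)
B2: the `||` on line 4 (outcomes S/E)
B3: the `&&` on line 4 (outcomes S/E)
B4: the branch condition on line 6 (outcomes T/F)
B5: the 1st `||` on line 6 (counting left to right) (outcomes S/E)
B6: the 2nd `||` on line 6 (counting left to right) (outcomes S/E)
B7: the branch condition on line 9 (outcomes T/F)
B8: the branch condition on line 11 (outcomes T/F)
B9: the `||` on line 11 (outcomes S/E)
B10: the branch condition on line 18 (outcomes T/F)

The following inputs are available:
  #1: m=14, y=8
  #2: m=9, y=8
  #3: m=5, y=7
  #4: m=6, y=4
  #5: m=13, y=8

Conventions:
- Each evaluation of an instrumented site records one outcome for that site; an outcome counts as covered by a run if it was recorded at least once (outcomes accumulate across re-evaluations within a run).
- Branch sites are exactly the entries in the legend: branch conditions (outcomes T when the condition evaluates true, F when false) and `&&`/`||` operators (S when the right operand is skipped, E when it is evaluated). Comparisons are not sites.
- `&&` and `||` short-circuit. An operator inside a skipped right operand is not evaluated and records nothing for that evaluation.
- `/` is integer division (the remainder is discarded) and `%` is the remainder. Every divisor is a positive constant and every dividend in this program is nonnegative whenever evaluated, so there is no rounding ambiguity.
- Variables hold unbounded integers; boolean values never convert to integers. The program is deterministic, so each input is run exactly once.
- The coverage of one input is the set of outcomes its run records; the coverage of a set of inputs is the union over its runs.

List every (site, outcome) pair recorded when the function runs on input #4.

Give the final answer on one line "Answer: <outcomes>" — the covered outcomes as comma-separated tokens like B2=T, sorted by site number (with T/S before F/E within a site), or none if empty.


Simulating input #4 (m=6, y=4) step by step:
  B2->S, B1->T, B7->T, B10->F
as a set, this run covers: B1=T, B2=S, B7=T, B10=F
Answer: B1=T, B2=S, B7=T, B10=F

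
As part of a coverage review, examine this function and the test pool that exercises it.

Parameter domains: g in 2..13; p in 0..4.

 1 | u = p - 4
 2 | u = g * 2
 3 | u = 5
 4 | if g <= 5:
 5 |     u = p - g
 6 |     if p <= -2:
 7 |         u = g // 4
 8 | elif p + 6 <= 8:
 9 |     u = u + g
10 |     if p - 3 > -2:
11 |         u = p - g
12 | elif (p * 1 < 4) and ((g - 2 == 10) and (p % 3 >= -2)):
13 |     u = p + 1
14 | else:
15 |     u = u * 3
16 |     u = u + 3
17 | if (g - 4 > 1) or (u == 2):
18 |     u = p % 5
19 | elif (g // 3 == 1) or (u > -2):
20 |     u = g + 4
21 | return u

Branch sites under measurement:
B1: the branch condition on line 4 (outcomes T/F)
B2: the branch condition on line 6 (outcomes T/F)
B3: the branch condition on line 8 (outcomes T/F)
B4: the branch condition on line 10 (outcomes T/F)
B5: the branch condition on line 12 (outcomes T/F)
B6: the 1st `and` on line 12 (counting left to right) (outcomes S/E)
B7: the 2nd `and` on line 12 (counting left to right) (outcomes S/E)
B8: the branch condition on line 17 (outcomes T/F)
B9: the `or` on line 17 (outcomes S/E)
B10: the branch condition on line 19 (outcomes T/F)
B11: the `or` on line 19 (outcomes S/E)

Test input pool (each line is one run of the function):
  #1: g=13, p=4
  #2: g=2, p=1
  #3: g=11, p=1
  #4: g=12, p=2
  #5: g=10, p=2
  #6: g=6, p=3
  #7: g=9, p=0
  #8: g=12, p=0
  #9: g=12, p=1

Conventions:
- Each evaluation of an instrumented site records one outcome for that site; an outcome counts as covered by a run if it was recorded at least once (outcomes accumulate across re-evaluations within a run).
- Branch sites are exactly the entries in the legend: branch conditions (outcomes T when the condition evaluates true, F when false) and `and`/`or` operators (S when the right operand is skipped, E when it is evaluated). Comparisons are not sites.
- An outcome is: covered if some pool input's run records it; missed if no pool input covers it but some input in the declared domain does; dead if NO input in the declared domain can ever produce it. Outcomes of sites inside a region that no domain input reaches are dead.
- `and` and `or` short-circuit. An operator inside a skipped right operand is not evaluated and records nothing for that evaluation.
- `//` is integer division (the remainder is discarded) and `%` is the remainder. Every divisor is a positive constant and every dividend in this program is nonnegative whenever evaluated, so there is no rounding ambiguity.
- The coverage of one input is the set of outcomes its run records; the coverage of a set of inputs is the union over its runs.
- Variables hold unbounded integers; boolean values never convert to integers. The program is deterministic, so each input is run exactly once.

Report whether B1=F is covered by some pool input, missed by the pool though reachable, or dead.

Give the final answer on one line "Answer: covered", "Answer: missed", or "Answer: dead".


B1=F is recorded by pool input(s) 1, 3, 4, 5, 6, 7, 8, 9 -> covered
Answer: covered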